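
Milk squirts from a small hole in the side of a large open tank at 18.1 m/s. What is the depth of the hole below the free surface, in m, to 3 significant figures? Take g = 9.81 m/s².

Torricelli: v = √(2gh), so h = v²/(2g).
h = 18.1²/(2·9.81) = 328/19.62 = 16.7 m.

16.7 m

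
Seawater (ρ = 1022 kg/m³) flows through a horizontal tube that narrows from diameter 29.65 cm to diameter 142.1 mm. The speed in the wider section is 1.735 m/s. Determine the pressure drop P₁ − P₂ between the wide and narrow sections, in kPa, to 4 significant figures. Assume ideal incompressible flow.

By continuity, v₂ = v₁·A₁/A₂ = 1.735·(690.5/158.6) = 7.554 m/s.
With no height change, Bernoulli's equation is P₁ + ½ρv₁² = P₂ + ½ρv₂².
P₁ − P₂ = ½·1022·(7.554² − 1.735²) = ½·1022·54.05 = 27620 Pa.

ΔP = 27.62 kPa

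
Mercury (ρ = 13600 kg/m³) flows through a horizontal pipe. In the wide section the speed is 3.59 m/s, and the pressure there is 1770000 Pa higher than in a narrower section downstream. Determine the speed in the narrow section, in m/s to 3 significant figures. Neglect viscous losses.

Horizontal Bernoulli: P₁ + ½ρv₁² = P₂ + ½ρv₂², so v₂² = v₁² + 2(P₁ − P₂)/ρ.
v₂ = √(3.59² + 2·1770000/13600) = √(12.9 + 260) = 16.5 m/s.

16.5 m/s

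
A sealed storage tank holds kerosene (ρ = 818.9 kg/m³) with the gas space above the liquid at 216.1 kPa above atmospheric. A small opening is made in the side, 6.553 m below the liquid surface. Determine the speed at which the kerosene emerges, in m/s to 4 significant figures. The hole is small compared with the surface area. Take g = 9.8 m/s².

v ≈ 25.62 m/s

Take point 1 at the surface (v₁ ≈ 0) and point 2 at the hole (at atmospheric pressure). Bernoulli: P₁ + ρg h = P_atm + ½ρv₂².
With P₁ − P_atm = 216100 Pa, v₂ = √(2gh + 2ΔP/ρ) = √(2·9.8·6.553 + 2·216100/818.9) = 25.62 m/s.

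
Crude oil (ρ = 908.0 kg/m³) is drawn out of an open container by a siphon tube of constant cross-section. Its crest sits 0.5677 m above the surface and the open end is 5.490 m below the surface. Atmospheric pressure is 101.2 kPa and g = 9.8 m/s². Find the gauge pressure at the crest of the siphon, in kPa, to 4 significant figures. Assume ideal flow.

Bernoulli surface→outlet gives ½v² = g·h_out, so v = √(2·9.8·5.490) = 10.37 m/s.
With constant cross-section the crest speed equals v; applying Bernoulli from the surface up to the crest, P_top = P_atm − ½ρv² − ρg·h_top.
P_top = 101200 − ½·908.0·10.37² − 908.0·9.8·0.5677 = 47300 Pa. So P_gauge = P_top − P_atm = -53900 Pa.

P_gauge ≈ -53.90 kPa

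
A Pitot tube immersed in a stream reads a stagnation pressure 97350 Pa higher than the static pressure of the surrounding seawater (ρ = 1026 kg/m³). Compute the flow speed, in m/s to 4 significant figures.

At the stagnation point the flow is brought to rest, so Bernoulli gives P_stag − P_static = ½ρv².
v = √(2ΔP/ρ) = √(2·97350/1026) = 13.78 m/s.

v = 13.78 m/s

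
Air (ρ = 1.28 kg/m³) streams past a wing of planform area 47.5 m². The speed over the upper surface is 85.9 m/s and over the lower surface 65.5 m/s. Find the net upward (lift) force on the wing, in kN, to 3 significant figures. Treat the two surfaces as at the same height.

From P + ½ρv² = const at equal height, P_low − P_up = ½ρ(v_up² − v_low²).
ΔP = ½·1.28·(85.9² − 65.5²) = 1980 Pa.
Lift = ΔP · A = 1980 × 47.5 = 93900 N.

F = 93.9 kN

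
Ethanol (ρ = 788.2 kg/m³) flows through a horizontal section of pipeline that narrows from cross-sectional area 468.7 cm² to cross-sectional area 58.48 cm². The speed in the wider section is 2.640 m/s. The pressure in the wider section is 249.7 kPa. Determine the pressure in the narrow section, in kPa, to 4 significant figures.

The volume flow rate is constant, so v₂ = (A₁/A₂)v₁ = (468.7/58.48)·2.640 = 21.16 m/s.
The pipe is horizontal, so Bernoulli reduces to P₁ + ½ρv₁² = P₂ + ½ρv₂².
P₂ = P₁ − ½ρ(v₂² − v₁²) = 249700 − ½·788.2·(21.16² − 2.640²) = 249700 − 173700 = 76010 Pa.

76.01 kPa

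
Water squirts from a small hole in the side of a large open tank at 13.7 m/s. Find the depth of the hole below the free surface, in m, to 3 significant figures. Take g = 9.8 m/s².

h ≈ 9.58 m

Torricelli: v = √(2gh), so h = v²/(2g).
h = 13.7²/(2·9.8) = 188/19.60 = 9.58 m.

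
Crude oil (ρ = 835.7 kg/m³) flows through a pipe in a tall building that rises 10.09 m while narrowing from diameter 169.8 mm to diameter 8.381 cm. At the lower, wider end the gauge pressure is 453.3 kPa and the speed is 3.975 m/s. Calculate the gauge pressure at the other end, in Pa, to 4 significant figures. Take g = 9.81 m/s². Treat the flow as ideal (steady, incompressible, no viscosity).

By continuity, v₂ = v₁·A₁/A₂ = 3.975·(226.4/55.17) = 16.32 m/s.
Energy conservation along the streamline gives P₂ = P₁ − ½ρ(v₂² − v₁²) − ρg(h₂ − h₁).
P₂ = 453300 + ½·835.7·(3.975² − 16.32²) − 835.7·9.81·(+10.09) = 453300 + (-104600) − (82720) = 265900 Pa.

P₂ ≈ 265900 Pa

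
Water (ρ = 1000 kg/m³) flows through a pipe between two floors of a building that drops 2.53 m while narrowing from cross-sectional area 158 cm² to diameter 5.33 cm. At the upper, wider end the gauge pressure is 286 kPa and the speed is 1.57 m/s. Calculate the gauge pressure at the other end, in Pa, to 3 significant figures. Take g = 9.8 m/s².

P₂ ≈ 250000 Pa

Mass conservation (A₁v₁ = A₂v₂) gives v₂ = 1.57 × 158/22.3 = 11.1 m/s.
Applying Bernoulli between the two ends and solving for P₂: P₂ = P₁ + ½ρ(v₁² − v₂²) − ρgΔh.
P₂ = 286000 + ½·1000·(1.57² − 11.1²) − 1000·9.8·(−2.53) = 286000 + (-60600) − (-24800) = 250000 Pa.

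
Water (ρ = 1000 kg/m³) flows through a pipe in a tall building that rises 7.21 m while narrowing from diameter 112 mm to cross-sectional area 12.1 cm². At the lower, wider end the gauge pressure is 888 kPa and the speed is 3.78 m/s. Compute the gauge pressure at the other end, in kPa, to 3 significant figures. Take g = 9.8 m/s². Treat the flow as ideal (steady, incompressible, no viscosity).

P₂ ≈ 351 kPa

Mass conservation (A₁v₁ = A₂v₂) gives v₂ = 3.78 × 98.5/12.1 = 30.8 m/s.
Bernoulli: P₁ + ½ρv₁² + ρg h₁ = P₂ + ½ρv₂² + ρg h₂, so P₂ = P₁ + ½ρ(v₁² − v₂²) − ρg(h₂ − h₁).
P₂ = 888000 + ½·1000·(3.78² − 30.8²) − 1000·9.8·(+7.21) = 888000 + (-466000) − (70700) = 351000 Pa.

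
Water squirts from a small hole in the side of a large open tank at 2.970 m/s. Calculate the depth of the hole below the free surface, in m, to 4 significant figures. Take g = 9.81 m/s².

h ≈ 0.4496 m

For a small hole in a large open tank, ½v² = gh, giving h = v²/(2g).
h = 2.970²/(2·9.81) = 8.821/19.62 = 0.4496 m.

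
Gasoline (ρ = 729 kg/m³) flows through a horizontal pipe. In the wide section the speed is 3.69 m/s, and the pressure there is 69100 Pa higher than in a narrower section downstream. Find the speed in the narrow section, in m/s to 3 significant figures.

14.3 m/s

Horizontal Bernoulli: P₁ + ½ρv₁² = P₂ + ½ρv₂², so v₂² = v₁² + 2(P₁ − P₂)/ρ.
v₂ = √(3.69² + 2·69100/729) = √(13.6 + 190) = 14.3 m/s.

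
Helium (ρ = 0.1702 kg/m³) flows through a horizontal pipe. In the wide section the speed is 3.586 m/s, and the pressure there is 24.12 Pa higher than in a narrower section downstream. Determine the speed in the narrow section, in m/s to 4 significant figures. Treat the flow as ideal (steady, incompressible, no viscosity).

With h₁ = h₂, rearranging Bernoulli gives v₂ = √(v₁² + 2ΔP/ρ).
v₂ = √(3.586² + 2·24.12/0.1702) = √(12.86 + 283.4) = 17.21 m/s.

v₂ ≈ 17.21 m/s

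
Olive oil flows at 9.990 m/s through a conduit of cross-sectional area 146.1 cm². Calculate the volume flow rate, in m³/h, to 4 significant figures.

Q ≈ 525.4 m³/h

Q = A·v = 0.01461 m² × 9.990 m/s = 0.1460 m³/s.
Converting: 0.1460 m³/s × 3600 = 525.4 m³/h.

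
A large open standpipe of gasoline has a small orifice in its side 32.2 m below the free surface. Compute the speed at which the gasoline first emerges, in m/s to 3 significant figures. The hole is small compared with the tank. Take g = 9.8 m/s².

v = 25.1 m/s

Bernoulli from surface to hole (P equal, v_surface ≈ 0): v = √(2gh) = √(2×9.8×32.2) = 25.1 m/s.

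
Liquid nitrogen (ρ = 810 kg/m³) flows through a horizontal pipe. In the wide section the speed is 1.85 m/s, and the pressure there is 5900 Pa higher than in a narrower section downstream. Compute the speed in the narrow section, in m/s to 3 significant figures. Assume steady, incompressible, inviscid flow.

With h₁ = h₂, rearranging Bernoulli gives v₂ = √(v₁² + 2ΔP/ρ).
v₂ = √(1.85² + 2·5900/810) = √(3.42 + 14.6) = 4.24 m/s.

4.24 m/s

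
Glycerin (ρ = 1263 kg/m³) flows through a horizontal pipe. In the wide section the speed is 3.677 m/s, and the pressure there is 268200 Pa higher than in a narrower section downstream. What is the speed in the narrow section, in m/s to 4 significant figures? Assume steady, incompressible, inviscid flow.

v₂ = 20.93 m/s

With h₁ = h₂, rearranging Bernoulli gives v₂ = √(v₁² + 2ΔP/ρ).
v₂ = √(3.677² + 2·268200/1263) = √(13.52 + 424.7) = 20.93 m/s.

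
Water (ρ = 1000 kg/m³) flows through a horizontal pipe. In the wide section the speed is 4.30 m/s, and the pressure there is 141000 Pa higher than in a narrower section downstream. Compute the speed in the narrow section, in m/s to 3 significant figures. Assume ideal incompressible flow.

With h₁ = h₂, rearranging Bernoulli gives v₂ = √(v₁² + 2ΔP/ρ).
v₂ = √(4.30² + 2·141000/1000) = √(18.5 + 282) = 17.3 m/s.

v₂ ≈ 17.3 m/s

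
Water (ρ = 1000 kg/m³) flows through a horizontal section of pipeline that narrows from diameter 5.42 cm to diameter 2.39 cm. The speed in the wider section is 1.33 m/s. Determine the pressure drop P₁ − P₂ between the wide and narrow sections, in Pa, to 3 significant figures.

ΔP ≈ 22500 Pa

Continuity gives A₁v₁ = A₂v₂, so v₂ = (23.1 cm²)/(4.49 cm²) × 1.33 m/s = 6.84 m/s.
Along the horizontal streamline, P + ½ρv² is constant.
P₁ − P₂ = ½·1000·(6.84² − 1.33²) = ½·1000·45.0 = 22500 Pa.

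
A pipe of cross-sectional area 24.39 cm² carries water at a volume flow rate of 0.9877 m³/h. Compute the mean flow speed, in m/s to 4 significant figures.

v ≈ 0.1125 m/s

Q = 0.9877 m³/h = 0.0002744 m³/s.
v = Q/A = 0.0002744 / 0.002439 = 0.1125 m/s.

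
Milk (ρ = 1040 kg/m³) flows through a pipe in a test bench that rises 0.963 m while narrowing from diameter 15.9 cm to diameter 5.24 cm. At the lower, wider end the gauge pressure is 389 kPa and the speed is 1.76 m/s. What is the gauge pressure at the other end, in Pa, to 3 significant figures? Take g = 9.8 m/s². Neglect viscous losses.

By continuity, v₂ = v₁·A₁/A₂ = 1.76·(199/21.6) = 16.2 m/s.
Bernoulli: P₁ + ½ρv₁² + ρg h₁ = P₂ + ½ρv₂² + ρg h₂, so P₂ = P₁ + ½ρ(v₁² − v₂²) − ρg(h₂ − h₁).
P₂ = 389000 + ½·1040·(1.76² − 16.2²) − 1040·9.8·(+0.963) = 389000 + (-135000) − (9810) = 244000 Pa.

P₂ ≈ 244000 Pa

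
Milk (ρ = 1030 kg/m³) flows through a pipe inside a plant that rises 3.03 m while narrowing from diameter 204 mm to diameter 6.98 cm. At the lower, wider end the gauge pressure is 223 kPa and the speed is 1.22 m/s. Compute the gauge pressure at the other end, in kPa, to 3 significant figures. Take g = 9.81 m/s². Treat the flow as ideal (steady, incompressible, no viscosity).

137 kPa

The volume flow rate is constant, so v₂ = (A₁/A₂)v₁ = (327/38.3)·1.22 = 10.4 m/s.
Bernoulli: P₁ + ½ρv₁² + ρg h₁ = P₂ + ½ρv₂² + ρg h₂, so P₂ = P₁ + ½ρ(v₁² − v₂²) − ρg(h₂ − h₁).
P₂ = 223000 + ½·1030·(1.22² − 10.4²) − 1030·9.81·(+3.03) = 223000 + (-55200) − (30600) = 137000 Pa.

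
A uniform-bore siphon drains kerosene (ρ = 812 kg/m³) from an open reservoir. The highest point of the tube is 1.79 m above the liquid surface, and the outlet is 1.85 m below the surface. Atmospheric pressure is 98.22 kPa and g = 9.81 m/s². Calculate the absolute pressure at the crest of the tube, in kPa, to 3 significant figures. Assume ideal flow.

P_top = 69.2 kPa

From the surface to the outlet (both open to atmosphere, surface at rest): v = √(2g·h_out) = √(2·9.81·1.85) = 6.02 m/s.
The bore is uniform, so the speed at the crest is the same v. Bernoulli surface→crest: P_atm = P_top + ½ρv² + ρg·h_top.
P_top = 98220 − ½·812·6.02² − 812·9.81·1.79 = 69200 Pa.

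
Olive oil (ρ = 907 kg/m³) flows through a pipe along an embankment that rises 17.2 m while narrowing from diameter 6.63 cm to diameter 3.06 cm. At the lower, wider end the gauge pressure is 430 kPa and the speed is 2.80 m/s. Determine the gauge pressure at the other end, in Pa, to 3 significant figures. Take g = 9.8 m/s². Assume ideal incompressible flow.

Continuity gives A₁v₁ = A₂v₂, so v₂ = (34.5 cm²)/(7.35 cm²) × 2.80 m/s = 13.1 m/s.
Bernoulli: P₁ + ½ρv₁² + ρg h₁ = P₂ + ½ρv₂² + ρg h₂, so P₂ = P₁ + ½ρ(v₁² − v₂²) − ρg(h₂ − h₁).
P₂ = 430000 + ½·907·(2.80² − 13.1²) − 907·9.8·(+17.2) = 430000 + (-74800) − (153000) = 202000 Pa.

202000 Pa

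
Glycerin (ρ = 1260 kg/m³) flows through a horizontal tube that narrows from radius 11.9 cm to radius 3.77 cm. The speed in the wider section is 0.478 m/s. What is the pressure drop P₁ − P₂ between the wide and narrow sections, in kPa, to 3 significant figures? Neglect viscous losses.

ΔP ≈ 14.1 kPa

The volume flow rate is constant, so v₂ = (A₁/A₂)v₁ = (445/44.7)·0.478 = 4.76 m/s.
Bernoulli (h₁ = h₂): P₁ − P₂ = ½ρ(v₂² − v₁²).
P₁ − P₂ = ½·1260·(4.76² − 0.478²) = ½·1260·22.5 = 14100 Pa.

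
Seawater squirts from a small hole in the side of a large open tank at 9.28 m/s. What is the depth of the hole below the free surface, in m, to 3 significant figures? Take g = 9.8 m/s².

h = 4.39 m

Inverting v = √(2gh) gives h = v² / 2g.
h = 9.28²/(2·9.8) = 86.1/19.60 = 4.39 m.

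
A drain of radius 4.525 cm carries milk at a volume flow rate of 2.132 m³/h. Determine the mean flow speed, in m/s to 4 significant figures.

0.09207 m/s

Q = 2.132 m³/h = 0.0005922 m³/s.
v = Q/A = 0.0005922 / 0.006433 = 0.09207 m/s.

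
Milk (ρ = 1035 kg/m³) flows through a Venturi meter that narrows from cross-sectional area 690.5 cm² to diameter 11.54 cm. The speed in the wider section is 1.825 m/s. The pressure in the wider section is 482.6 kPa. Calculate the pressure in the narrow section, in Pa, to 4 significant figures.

P₂ ≈ 409200 Pa

By continuity, v₂ = v₁·A₁/A₂ = 1.825·(690.5/104.6) = 12.05 m/s.
Along the horizontal streamline, P + ½ρv² is constant.
P₂ = P₁ − ½ρ(v₂² − v₁²) = 482600 − ½·1035·(12.05² − 1.825²) = 482600 − 73400 = 409200 Pa.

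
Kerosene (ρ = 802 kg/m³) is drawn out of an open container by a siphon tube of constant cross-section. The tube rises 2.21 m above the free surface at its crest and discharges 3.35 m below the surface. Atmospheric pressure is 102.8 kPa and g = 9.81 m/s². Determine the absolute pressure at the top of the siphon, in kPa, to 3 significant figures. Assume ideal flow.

P_top ≈ 59.1 kPa

The outlet speed comes from Torricelli: v = √(2g·3.35) = 8.11 m/s.
The bore is uniform, so the speed at the crest is the same v. Bernoulli surface→crest: P_atm = P_top + ½ρv² + ρg·h_top.
P_top = 102800 − ½·802·8.11² − 802·9.81·2.21 = 59100 Pa.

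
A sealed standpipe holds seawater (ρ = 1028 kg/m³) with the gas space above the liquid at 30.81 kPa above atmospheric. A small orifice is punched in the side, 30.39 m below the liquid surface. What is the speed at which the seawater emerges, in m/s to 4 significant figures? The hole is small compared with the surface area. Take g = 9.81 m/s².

Take point 1 at the surface (v₁ ≈ 0) and point 2 at the hole (at atmospheric pressure). Bernoulli: P₁ + ρg h = P_atm + ½ρv₂².
With P₁ − P_atm = 30810 Pa, v₂ = √(2gh + 2ΔP/ρ) = √(2·9.81·30.39 + 2·30810/1028) = 25.62 m/s.

v = 25.62 m/s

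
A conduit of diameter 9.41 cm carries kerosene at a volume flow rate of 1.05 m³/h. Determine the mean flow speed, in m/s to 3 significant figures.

v = 0.0419 m/s

Q = 1.05 m³/h = 0.000292 m³/s.
v = Q/A = 0.000292 / 0.00695 = 0.0419 m/s.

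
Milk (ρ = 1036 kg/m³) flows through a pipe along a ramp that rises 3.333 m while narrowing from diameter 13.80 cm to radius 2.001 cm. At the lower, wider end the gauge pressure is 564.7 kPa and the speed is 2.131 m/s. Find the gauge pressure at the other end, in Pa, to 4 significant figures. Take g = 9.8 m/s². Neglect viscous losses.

P₂ ≈ 200600 Pa

Continuity gives A₁v₁ = A₂v₂, so v₂ = (149.6 cm²)/(12.58 cm²) × 2.131 m/s = 25.34 m/s.
Applying Bernoulli between the two ends and solving for P₂: P₂ = P₁ + ½ρ(v₁² − v₂²) − ρgΔh.
P₂ = 564700 + ½·1036·(2.131² − 25.34²) − 1036·9.8·(+3.333) = 564700 + (-330200) − (33840) = 200600 Pa.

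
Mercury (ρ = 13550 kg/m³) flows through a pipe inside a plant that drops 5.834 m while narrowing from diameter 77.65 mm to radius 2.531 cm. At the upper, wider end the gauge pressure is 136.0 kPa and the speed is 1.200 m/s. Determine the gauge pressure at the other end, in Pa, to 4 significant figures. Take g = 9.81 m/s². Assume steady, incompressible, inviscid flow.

867200 Pa

By continuity, v₂ = v₁·A₁/A₂ = 1.200·(47.36/20.12) = 2.824 m/s.
Applying Bernoulli between the two ends and solving for P₂: P₂ = P₁ + ½ρ(v₁² − v₂²) − ρgΔh.
P₂ = 136000 + ½·13550·(1.200² − 2.824²) − 13550·9.81·(−5.834) = 136000 + (-44260) − (-775500) = 867200 Pa.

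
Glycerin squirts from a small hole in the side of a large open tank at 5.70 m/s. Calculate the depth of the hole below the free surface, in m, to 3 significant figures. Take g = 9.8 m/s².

Torricelli: v = √(2gh), so h = v²/(2g).
h = 5.70²/(2·9.8) = 32.5/19.60 = 1.66 m.

h ≈ 1.66 m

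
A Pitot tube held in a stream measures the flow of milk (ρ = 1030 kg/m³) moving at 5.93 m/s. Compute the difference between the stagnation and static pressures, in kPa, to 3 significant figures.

ΔP ≈ 18.1 kPa

At the stagnation point the flow is brought to rest, so Bernoulli gives P_stag − P_static = ½ρv².
ΔP = ½·1030·5.93² = 18100 Pa.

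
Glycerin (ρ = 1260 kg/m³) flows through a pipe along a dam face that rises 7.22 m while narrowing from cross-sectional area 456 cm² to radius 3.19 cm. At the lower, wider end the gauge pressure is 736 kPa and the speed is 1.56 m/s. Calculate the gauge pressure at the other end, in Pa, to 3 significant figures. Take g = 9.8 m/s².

Mass conservation (A₁v₁ = A₂v₂) gives v₂ = 1.56 × 456/32.0 = 22.3 m/s.
Energy conservation along the streamline gives P₂ = P₁ − ½ρ(v₂² − v₁²) − ρg(h₂ − h₁).
P₂ = 736000 + ½·1260·(1.56² − 22.3²) − 1260·9.8·(+7.22) = 736000 + (-310000) − (89200) = 336000 Pa.

P₂ ≈ 336000 Pa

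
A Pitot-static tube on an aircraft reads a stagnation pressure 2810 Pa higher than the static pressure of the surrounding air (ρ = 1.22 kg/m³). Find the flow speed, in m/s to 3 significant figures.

The dynamic pressure equals the rise in static pressure at the stagnation point: ΔP = ½ρv².
v = √(2ΔP/ρ) = √(2·2810/1.22) = 67.9 m/s.

67.9 m/s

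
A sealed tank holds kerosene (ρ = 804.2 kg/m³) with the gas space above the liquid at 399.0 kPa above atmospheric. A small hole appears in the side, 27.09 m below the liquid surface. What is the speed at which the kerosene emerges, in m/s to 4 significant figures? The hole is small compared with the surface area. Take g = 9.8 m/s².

v ≈ 39.03 m/s

Take point 1 at the surface (v₁ ≈ 0) and point 2 at the hole (at atmospheric pressure). Bernoulli: P₁ + ρg h = P_atm + ½ρv₂².
With P₁ − P_atm = 399000 Pa, v₂ = √(2gh + 2ΔP/ρ) = √(2·9.8·27.09 + 2·399000/804.2) = 39.03 m/s.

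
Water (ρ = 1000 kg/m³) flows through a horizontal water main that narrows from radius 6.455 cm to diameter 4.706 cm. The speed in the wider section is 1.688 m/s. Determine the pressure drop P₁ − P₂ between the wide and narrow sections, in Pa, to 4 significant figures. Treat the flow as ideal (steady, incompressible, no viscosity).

Continuity gives A₁v₁ = A₂v₂, so v₂ = (130.9 cm²)/(17.39 cm²) × 1.688 m/s = 12.70 m/s.
With no height change, Bernoulli's equation is P₁ + ½ρv₁² = P₂ + ½ρv₂².
P₁ − P₂ = ½·1000·(12.70² − 1.688²) = ½·1000·158.5 = 79260 Pa.

79260 Pa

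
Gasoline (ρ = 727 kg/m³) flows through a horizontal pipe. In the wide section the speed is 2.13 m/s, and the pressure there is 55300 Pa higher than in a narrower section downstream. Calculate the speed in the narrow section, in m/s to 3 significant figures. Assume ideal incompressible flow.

v₂ = 12.5 m/s

Along the level pipe P + ½ρv² is conserved, hence v₂² = v₁² + 2(P₁ − P₂)/ρ.
v₂ = √(2.13² + 2·55300/727) = √(4.54 + 152) = 12.5 m/s.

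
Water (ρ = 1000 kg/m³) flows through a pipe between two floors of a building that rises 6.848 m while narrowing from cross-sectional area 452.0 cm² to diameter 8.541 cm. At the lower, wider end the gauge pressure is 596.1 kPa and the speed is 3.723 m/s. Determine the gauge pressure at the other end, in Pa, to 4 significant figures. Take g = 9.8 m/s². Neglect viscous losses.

P₂ ≈ 104600 Pa

Mass conservation (A₁v₁ = A₂v₂) gives v₂ = 3.723 × 452.0/57.29 = 29.37 m/s.
Bernoulli: P₁ + ½ρv₁² + ρg h₁ = P₂ + ½ρv₂² + ρg h₂, so P₂ = P₁ + ½ρ(v₁² − v₂²) − ρg(h₂ − h₁).
P₂ = 596100 + ½·1000·(3.723² − 29.37²) − 1000·9.8·(+6.848) = 596100 + (-424400) − (67110) = 104600 Pa.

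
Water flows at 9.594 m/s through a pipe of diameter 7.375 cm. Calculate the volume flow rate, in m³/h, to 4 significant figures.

Q ≈ 147.5 m³/h

Q = A·v = 0.004272 m² × 9.594 m/s = 0.04098 m³/s.
Converting: 0.04098 m³/s × 3600 = 147.5 m³/h.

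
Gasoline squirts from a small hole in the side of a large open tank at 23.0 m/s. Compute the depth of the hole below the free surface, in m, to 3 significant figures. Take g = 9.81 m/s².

Inverting v = √(2gh) gives h = v² / 2g.
h = 23.0²/(2·9.81) = 529/19.62 = 27.0 m.

27.0 m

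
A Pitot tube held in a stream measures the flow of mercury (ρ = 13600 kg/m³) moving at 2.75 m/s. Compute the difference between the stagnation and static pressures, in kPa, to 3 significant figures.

51.4 kPa

The dynamic pressure equals the rise in static pressure at the stagnation point: ΔP = ½ρv².
ΔP = ½·13600·2.75² = 51400 Pa.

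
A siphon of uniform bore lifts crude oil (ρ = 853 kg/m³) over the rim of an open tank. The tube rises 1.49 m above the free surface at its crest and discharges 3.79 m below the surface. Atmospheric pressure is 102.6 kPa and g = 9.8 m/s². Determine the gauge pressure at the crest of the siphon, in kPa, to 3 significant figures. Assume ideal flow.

P_gauge = -44.1 kPa

The outlet speed comes from Torricelli: v = √(2g·3.79) = 8.62 m/s.
The bore is uniform, so the speed at the crest is the same v. Bernoulli surface→crest: P_atm = P_top + ½ρv² + ρg·h_top.
P_top = 102600 − ½·853·8.62² − 853·9.8·1.49 = 58500 Pa. So P_gauge = P_top − P_atm = -44100 Pa.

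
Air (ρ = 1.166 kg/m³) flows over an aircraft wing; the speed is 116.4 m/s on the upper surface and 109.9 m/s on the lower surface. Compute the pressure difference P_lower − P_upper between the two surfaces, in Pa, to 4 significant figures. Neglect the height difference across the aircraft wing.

Bernoulli (same height): P_lower − P_upper = ½ρ(v_upper² − v_lower²).
ΔP = ½·1.166·(116.4² − 109.9²) = 857.6 Pa.

ΔP = 857.6 Pa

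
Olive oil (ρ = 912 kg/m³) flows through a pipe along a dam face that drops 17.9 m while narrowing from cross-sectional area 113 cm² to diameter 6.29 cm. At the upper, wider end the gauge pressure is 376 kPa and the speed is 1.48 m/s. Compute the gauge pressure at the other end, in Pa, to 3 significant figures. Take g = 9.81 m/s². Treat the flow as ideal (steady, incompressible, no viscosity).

P₂ ≈ 524000 Pa

Continuity gives A₁v₁ = A₂v₂, so v₂ = (113 cm²)/(31.1 cm²) × 1.48 m/s = 5.38 m/s.
Energy conservation along the streamline gives P₂ = P₁ − ½ρ(v₂² − v₁²) − ρg(h₂ − h₁).
P₂ = 376000 + ½·912·(1.48² − 5.38²) − 912·9.81·(−17.9) = 376000 + (-12200) − (-160000) = 524000 Pa.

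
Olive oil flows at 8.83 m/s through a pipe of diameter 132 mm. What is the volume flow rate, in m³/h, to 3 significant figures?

Q = A·v = 0.0137 m² × 8.83 m/s = 0.121 m³/s.
Converting: 0.121 m³/s × 3600 = 435 m³/h.

Q ≈ 435 m³/h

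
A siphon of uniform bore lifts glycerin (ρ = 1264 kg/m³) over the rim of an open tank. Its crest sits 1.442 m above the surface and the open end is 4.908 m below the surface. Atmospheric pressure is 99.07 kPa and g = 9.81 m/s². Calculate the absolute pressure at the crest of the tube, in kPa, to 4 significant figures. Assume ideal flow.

From the surface to the outlet (both open to atmosphere, surface at rest): v = √(2g·h_out) = √(2·9.81·4.908) = 9.813 m/s.
Continuity keeps v the same throughout the tube; from surface to crest, P_atm + 0 = P_top + ½ρv² + ρg·h_top.
P_top = 99070 − ½·1264·9.813² − 1264·9.81·1.442 = 20330 Pa.

P_top ≈ 20.33 kPa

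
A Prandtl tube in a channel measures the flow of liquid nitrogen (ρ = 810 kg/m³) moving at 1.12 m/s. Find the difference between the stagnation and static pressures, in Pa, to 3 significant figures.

ΔP ≈ 508 Pa

At the stagnation point the flow is brought to rest, so Bernoulli gives P_stag − P_static = ½ρv².
ΔP = ½·810·1.12² = 508 Pa.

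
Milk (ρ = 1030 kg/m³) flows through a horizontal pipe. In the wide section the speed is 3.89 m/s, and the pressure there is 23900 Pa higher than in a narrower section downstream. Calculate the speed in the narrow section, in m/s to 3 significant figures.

With h₁ = h₂, rearranging Bernoulli gives v₂ = √(v₁² + 2ΔP/ρ).
v₂ = √(3.89² + 2·23900/1030) = √(15.1 + 46.4) = 7.84 m/s.

v₂ = 7.84 m/s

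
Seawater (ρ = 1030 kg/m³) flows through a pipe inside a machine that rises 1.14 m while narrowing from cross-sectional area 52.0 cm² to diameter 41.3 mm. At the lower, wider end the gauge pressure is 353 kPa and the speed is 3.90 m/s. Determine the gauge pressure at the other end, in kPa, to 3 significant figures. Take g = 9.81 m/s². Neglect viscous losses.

The volume flow rate is constant, so v₂ = (A₁/A₂)v₁ = (52.0/13.4)·3.90 = 15.1 m/s.
Bernoulli: P₁ + ½ρv₁² + ρg h₁ = P₂ + ½ρv₂² + ρg h₂, so P₂ = P₁ + ½ρ(v₁² − v₂²) − ρg(h₂ − h₁).
P₂ = 353000 + ½·1030·(3.90² − 15.1²) − 1030·9.81·(+1.14) = 353000 + (-110000) − (11500) = 231000 Pa.

P₂ ≈ 231 kPa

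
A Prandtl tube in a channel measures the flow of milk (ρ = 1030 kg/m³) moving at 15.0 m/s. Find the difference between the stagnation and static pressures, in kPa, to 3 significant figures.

ΔP ≈ 116 kPa

Bernoulli between the free stream and the stagnation point: ½ρv² = P_stag − P_static.
ΔP = ½·1030·15.0² = 116000 Pa.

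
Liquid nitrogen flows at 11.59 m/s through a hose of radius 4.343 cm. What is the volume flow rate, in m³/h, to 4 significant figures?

Q = A·v = 0.005926 m² × 11.59 m/s = 0.06868 m³/s.
Converting: 0.06868 m³/s × 3600 = 247.2 m³/h.

Q = 247.2 m³/h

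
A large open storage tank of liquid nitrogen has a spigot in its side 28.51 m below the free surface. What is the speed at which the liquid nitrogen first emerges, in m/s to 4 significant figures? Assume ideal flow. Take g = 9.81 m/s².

23.65 m/s

The surface is effectively still and both ends are open, so ½v² = gh and v = √(2·9.81·28.51) = 23.65 m/s.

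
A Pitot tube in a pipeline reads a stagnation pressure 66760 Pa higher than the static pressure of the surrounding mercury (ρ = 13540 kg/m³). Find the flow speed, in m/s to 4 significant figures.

v ≈ 3.140 m/s

Bernoulli between the free stream and the stagnation point: ½ρv² = P_stag − P_static.
v = √(2ΔP/ρ) = √(2·66760/13540) = 3.140 m/s.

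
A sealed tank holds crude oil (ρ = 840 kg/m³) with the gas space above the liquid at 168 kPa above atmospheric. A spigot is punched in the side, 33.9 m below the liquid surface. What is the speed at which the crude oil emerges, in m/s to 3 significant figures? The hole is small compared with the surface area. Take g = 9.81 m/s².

Take point 1 at the surface (v₁ ≈ 0) and point 2 at the hole (at atmospheric pressure). Bernoulli: P₁ + ρg h = P_atm + ½ρv₂².
With P₁ − P_atm = 168000 Pa, v₂ = √(2gh + 2ΔP/ρ) = √(2·9.81·33.9 + 2·168000/840) = 32.6 m/s.

v = 32.6 m/s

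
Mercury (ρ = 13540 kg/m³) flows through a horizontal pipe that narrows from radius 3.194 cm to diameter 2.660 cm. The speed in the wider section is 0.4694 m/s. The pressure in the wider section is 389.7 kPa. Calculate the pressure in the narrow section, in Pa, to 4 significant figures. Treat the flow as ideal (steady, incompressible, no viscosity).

341600 Pa

Continuity gives A₁v₁ = A₂v₂, so v₂ = (32.05 cm²)/(5.557 cm²) × 0.4694 m/s = 2.707 m/s.
Along the horizontal streamline, P + ½ρv² is constant.
P₂ = P₁ − ½ρ(v₂² − v₁²) = 389700 − ½·13540·(2.707² − 0.4694²) = 389700 − 48120 = 341600 Pa.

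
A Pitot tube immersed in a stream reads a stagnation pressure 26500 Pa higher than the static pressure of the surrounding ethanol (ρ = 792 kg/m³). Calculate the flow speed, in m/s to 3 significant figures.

v = 8.18 m/s

Bernoulli between the free stream and the stagnation point: ½ρv² = P_stag − P_static.
v = √(2ΔP/ρ) = √(2·26500/792) = 8.18 m/s.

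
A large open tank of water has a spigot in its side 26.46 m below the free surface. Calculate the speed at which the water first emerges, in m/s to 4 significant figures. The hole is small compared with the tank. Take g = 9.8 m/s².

Bernoulli from surface to hole (P equal, v_surface ≈ 0): v = √(2gh) = √(2×9.8×26.46) = 22.77 m/s.

v = 22.77 m/s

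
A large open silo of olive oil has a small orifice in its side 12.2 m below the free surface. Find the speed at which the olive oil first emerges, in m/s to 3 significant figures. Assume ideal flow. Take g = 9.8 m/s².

Bernoulli from surface to hole (P equal, v_surface ≈ 0): v = √(2gh) = √(2×9.8×12.2) = 15.5 m/s.

v = 15.5 m/s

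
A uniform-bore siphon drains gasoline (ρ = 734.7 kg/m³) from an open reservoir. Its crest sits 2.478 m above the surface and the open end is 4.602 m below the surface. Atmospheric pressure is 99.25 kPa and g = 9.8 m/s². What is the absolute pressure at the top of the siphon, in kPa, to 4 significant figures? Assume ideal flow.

From the surface to the outlet (both open to atmosphere, surface at rest): v = √(2g·h_out) = √(2·9.8·4.602) = 9.497 m/s.
The bore is uniform, so the speed at the crest is the same v. Bernoulli surface→crest: P_atm = P_top + ½ρv² + ρg·h_top.
P_top = 99250 − ½·734.7·9.497² − 734.7·9.8·2.478 = 48270 Pa.

P_top ≈ 48.27 kPa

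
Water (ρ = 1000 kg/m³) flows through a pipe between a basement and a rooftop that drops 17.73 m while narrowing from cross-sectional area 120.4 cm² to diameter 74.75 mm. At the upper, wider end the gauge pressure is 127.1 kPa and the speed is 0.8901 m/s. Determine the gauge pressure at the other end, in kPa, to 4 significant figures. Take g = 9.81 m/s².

Mass conservation (A₁v₁ = A₂v₂) gives v₂ = 0.8901 × 120.4/43.88 = 2.442 m/s.
Applying Bernoulli between the two ends and solving for P₂: P₂ = P₁ + ½ρ(v₁² − v₂²) − ρgΔh.
P₂ = 127100 + ½·1000·(0.8901² − 2.442²) − 1000·9.81·(−17.73) = 127100 + (-2586) − (-173900) = 298400 Pa.

P₂ = 298.4 kPa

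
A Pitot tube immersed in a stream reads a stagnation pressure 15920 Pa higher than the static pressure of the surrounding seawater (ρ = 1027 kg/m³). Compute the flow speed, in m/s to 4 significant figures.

v ≈ 5.568 m/s

At the stagnation point the flow is brought to rest, so Bernoulli gives P_stag − P_static = ½ρv².
v = √(2ΔP/ρ) = √(2·15920/1027) = 5.568 m/s.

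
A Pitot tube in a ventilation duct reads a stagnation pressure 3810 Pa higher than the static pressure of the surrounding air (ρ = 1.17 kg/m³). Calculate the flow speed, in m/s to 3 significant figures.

At the stagnation point the flow is brought to rest, so Bernoulli gives P_stag − P_static = ½ρv².
v = √(2ΔP/ρ) = √(2·3810/1.17) = 80.7 m/s.

80.7 m/s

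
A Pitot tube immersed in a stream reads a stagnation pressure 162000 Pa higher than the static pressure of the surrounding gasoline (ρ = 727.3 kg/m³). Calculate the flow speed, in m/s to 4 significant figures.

The dynamic pressure equals the rise in static pressure at the stagnation point: ΔP = ½ρv².
v = √(2ΔP/ρ) = √(2·162000/727.3) = 21.11 m/s.

v ≈ 21.11 m/s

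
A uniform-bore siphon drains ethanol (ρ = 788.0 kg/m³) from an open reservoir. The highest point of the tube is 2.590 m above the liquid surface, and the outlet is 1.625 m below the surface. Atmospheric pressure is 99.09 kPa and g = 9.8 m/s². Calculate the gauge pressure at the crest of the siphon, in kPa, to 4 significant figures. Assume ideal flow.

From the surface to the outlet (both open to atmosphere, surface at rest): v = √(2g·h_out) = √(2·9.8·1.625) = 5.644 m/s.
The bore is uniform, so the speed at the crest is the same v. Bernoulli surface→crest: P_atm = P_top + ½ρv² + ρg·h_top.
P_top = 99090 − ½·788.0·5.644² − 788.0·9.8·2.590 = 66540 Pa. So P_gauge = P_top − P_atm = -32550 Pa.

P_gauge ≈ -32.55 kPa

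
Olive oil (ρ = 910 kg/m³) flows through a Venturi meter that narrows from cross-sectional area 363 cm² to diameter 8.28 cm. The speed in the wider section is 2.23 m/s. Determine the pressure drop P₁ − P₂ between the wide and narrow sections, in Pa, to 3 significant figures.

By continuity, v₂ = v₁·A₁/A₂ = 2.23·(363/53.8) = 15.0 m/s.
Along the horizontal streamline, P + ½ρv² is constant.
P₁ − P₂ = ½·910·(15.0² − 2.23²) = ½·910·221 = 101000 Pa.

ΔP = 101000 Pa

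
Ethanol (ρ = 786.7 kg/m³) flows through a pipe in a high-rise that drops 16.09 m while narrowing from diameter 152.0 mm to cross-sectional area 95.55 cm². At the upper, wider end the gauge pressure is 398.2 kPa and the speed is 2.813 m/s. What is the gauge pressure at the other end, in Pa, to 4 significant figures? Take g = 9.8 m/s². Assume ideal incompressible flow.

P₂ ≈ 514100 Pa

By continuity, v₂ = v₁·A₁/A₂ = 2.813·(181.5/95.55) = 5.342 m/s.
Energy conservation along the streamline gives P₂ = P₁ − ½ρ(v₂² − v₁²) − ρg(h₂ − h₁).
P₂ = 398200 + ½·786.7·(2.813² − 5.342²) − 786.7·9.8·(−16.09) = 398200 + (-8113) − (-124000) = 514100 Pa.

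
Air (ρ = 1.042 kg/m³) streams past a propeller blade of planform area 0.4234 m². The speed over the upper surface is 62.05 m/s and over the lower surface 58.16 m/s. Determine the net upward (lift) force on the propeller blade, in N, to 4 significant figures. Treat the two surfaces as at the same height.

F = 103.2 N

The faster flow above has the lower pressure; Bernoulli (same height) gives ΔP = ½ρ(v_up² − v_low²).
ΔP = ½·1.042·(62.05² − 58.16²) = 243.6 Pa.
Lift = ΔP · A = 243.6 × 0.4234 = 103.2 N.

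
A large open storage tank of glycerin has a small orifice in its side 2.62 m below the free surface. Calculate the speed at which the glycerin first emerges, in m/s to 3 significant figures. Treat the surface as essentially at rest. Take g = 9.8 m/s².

v ≈ 7.17 m/s

With the surface at rest and both surface and jet at atmospheric pressure, Bernoulli gives ρg h = ½ρv², so v = √(2gh) = √(2·9.8·2.62) = 7.17 m/s.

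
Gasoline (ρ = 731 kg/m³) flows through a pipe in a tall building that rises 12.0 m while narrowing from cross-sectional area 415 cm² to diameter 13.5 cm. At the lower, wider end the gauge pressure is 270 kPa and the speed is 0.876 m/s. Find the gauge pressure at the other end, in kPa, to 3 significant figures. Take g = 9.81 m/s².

Mass conservation (A₁v₁ = A₂v₂) gives v₂ = 0.876 × 415/143 = 2.54 m/s.
Applying Bernoulli between the two ends and solving for P₂: P₂ = P₁ + ½ρ(v₁² − v₂²) − ρgΔh.
P₂ = 270000 + ½·731·(0.876² − 2.54²) − 731·9.81·(+12.0) = 270000 + (-2080) − (86100) = 182000 Pa.

P₂ = 182 kPa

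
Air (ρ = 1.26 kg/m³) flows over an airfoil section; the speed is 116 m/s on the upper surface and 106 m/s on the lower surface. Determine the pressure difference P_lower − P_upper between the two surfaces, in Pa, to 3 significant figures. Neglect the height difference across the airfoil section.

The pressure is lower where the speed is higher: ΔP = ½ρ(v_up² − v_low²).
ΔP = ½·1.26·(116² − 106²) = 1400 Pa.

1400 Pa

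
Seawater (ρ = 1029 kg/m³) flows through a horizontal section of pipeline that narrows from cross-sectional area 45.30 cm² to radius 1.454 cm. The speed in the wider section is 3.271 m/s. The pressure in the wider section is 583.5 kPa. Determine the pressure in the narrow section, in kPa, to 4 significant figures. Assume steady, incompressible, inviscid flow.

P₂ ≈ 332.9 kPa

Mass conservation (A₁v₁ = A₂v₂) gives v₂ = 3.271 × 45.30/6.642 = 22.31 m/s.
With no height change, Bernoulli's equation is P₁ + ½ρv₁² = P₂ + ½ρv₂².
P₂ = P₁ − ½ρ(v₂² − v₁²) = 583500 − ½·1029·(22.31² − 3.271²) = 583500 − 250600 = 332900 Pa.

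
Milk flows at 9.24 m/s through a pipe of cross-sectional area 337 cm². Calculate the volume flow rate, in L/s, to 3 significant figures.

Q ≈ 311 L/s

Q = A·v = 0.0337 m² × 9.24 m/s = 0.311 m³/s.
Converting: 0.311 m³/s × 1000 = 311 L/s.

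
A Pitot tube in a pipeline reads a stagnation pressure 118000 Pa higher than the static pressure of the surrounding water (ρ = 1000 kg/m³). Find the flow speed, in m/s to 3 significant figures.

The dynamic pressure equals the rise in static pressure at the stagnation point: ΔP = ½ρv².
v = √(2ΔP/ρ) = √(2·118000/1000) = 15.4 m/s.

v ≈ 15.4 m/s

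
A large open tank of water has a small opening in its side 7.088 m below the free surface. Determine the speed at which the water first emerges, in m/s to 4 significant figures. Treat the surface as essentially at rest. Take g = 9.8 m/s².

Torricelli's result v = √(2gh) gives v = √(2·9.8·7.088) = 11.79 m/s.

v ≈ 11.79 m/s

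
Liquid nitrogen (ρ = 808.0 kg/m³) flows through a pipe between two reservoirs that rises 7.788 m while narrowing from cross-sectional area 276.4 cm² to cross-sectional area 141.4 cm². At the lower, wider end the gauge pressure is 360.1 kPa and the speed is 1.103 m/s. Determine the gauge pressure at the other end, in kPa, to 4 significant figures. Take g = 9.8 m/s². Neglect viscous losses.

P₂ ≈ 297.0 kPa

Mass conservation (A₁v₁ = A₂v₂) gives v₂ = 1.103 × 276.4/141.4 = 2.156 m/s.
Bernoulli: P₁ + ½ρv₁² + ρg h₁ = P₂ + ½ρv₂² + ρg h₂, so P₂ = P₁ + ½ρ(v₁² − v₂²) − ρg(h₂ − h₁).
P₂ = 360100 + ½·808.0·(1.103² − 2.156²) − 808.0·9.8·(+7.788) = 360100 + (-1387) − (61670) = 297000 Pa.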